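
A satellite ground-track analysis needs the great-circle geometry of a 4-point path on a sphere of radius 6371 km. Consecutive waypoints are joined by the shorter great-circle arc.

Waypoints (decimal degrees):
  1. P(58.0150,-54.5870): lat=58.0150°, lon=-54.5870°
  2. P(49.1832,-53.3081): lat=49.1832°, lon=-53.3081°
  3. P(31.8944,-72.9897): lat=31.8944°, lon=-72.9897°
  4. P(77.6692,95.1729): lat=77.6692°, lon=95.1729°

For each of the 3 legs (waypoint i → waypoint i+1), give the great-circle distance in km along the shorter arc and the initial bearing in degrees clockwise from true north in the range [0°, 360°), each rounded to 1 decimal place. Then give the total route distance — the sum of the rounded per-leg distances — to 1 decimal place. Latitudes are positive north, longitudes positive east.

Leg 1: φ1=1.0125528, φ2=0.8584088, Δφ=-0.1541440, Δλ=0.0223210 rad; a=sin²(Δφ/2)+cosφ1·cosφ2·sin²(Δλ/2)=0.0059714640; c=2·atan2(√a, √(1-a))=0.154704726; dist=6371·c=985.624 ≈ 985.6 km; running total=985.6 km
Leg 1 bearing: y=sinΔλ·cosφ2=0.01458875, x=cosφ1·sinφ2-sinφ1·cosφ2·cosΔλ=-0.15339619; θ=atan2(y, x)=174.5672° ≈ 174.6°
Leg 2: φ1=0.8584088, φ2=0.5566623, Δφ=-0.3017465, Δλ=-0.3435087 rad; a=sin²(Δφ/2)+cosφ1·cosφ2·sin²(Δλ/2)=0.0388012073; c=2·atan2(√a, √(1-a))=0.396553671; dist=6371·c=2526.443 ≈ 2526.4 km; running total=3512.0 km
Leg 2 bearing: y=sinΔλ·cosφ2=-0.28594503, x=cosφ1·sinφ2-sinφ1·cosφ2·cosΔλ=-0.25965003; θ=atan2(y, x)=-132.2408° <0 so +360° → 227.7592° ≈ 227.8°
Leg 3: φ1=0.5566623, φ2=1.3555833, Δφ=0.7989210, Δλ=2.9349910 rad; a=sin²(Δφ/2)+cosφ1·cosφ2·sin²(Δλ/2)=0.3306455575; c=2·atan2(√a, √(1-a))=1.225251994; dist=6371·c=7806.080 ≈ 7806.1 km; running total=11318.1 km
Leg 3 bearing: y=sinΔλ·cosφ2=0.04380772, x=cosφ1·sinφ2-sinφ1·cosφ2·cosΔλ=0.93987083; θ=atan2(y, x)=2.6686° ≈ 2.7°

Leg 1: dist=985.6 km, bearing=174.6°
Leg 2: dist=2526.4 km, bearing=227.8°
Leg 3: dist=7806.1 km, bearing=2.7°
Total: 11318.1 km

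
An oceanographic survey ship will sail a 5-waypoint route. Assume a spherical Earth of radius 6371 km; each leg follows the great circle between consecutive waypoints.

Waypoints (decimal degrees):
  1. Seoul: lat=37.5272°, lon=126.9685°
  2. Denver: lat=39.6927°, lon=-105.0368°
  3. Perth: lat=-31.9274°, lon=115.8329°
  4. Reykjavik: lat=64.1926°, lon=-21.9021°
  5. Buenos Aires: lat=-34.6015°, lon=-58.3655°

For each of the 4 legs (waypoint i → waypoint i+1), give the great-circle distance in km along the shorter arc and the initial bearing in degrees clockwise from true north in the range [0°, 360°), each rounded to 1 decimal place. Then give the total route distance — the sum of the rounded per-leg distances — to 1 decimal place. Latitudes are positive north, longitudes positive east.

Leg 1: φ1=0.6549732, φ2=0.6927683, Δφ=0.0377951, Δλ=-4.0492564 rad; a=sin²(Δφ/2)+cosφ1·cosφ2·sin²(Δλ/2)=0.4933117814; c=2·atan2(√a, √(1-a))=1.557419491; dist=6371·c=9922.320 ≈ 9922.3 km; running total=9922.3 km
Leg 1 bearing: y=sinΔλ·cosφ2=0.60640307, x=cosφ1·sinφ2-sinφ1·cosφ2·cosΔλ=0.79504490; θ=atan2(y, x)=37.3338° ≈ 37.3°
Leg 2: φ1=0.6927683, φ2=-0.5572383, Δφ=-1.2500066, Δλ=3.8549035 rad; a=sin²(Δφ/2)+cosφ1·cosφ2·sin²(Δλ/2)=0.9158052014; c=2·atan2(√a, √(1-a))=2.552797495; dist=6371·c=16263.873 ≈ 16263.9 km; running total=26186.2 km
Leg 2 bearing: y=sinΔλ·cosφ2=-0.55535156, x=cosφ1·sinφ2-sinφ1·cosφ2·cosΔλ=0.00296325; θ=atan2(y, x)=-89.6943° <0 so +360° → 270.3057° ≈ 270.3°
Leg 3: φ1=-0.5572383, φ2=1.1203722, Δφ=1.6776105, Δλ=-2.4039292 rad; a=sin²(Δφ/2)+cosφ1·cosφ2·sin²(Δλ/2)=0.8747675082; c=2·atan2(√a, √(1-a))=2.418155697; dist=6371·c=15406.070 ≈ 15406.1 km; running total=41592.3 km
Leg 3 bearing: y=sinΔλ·cosφ2=-0.29279748, x=cosφ1·sinφ2-sinφ1·cosφ2·cosΔλ=0.59368922; θ=atan2(y, x)=-26.2517° <0 so +360° → 333.7483° ≈ 333.7°
Leg 4: φ1=1.1203722, φ2=-0.6039101, Δφ=-1.7242823, Δλ=-0.6364064 rad; a=sin²(Δφ/2)+cosφ1·cosφ2·sin²(Δλ/2)=0.6115173241; c=2·atan2(√a, √(1-a))=1.795722759; dist=6371·c=11440.5497 ≈ 11440.5 km; running total=53032.8 km
Leg 4 bearing: y=sinΔλ·cosφ2=-0.48918866, x=cosφ1·sinφ2-sinφ1·cosφ2·cosΔλ=-0.84317851; θ=atan2(y, x)=-149.8789° <0 so +360° → 210.1211° ≈ 210.1°

Leg 1: dist=9922.3 km, bearing=37.3°
Leg 2: dist=16263.9 km, bearing=270.3°
Leg 3: dist=15406.1 km, bearing=333.7°
Leg 4: dist=11440.5 km, bearing=210.1°
Total: 53032.8 km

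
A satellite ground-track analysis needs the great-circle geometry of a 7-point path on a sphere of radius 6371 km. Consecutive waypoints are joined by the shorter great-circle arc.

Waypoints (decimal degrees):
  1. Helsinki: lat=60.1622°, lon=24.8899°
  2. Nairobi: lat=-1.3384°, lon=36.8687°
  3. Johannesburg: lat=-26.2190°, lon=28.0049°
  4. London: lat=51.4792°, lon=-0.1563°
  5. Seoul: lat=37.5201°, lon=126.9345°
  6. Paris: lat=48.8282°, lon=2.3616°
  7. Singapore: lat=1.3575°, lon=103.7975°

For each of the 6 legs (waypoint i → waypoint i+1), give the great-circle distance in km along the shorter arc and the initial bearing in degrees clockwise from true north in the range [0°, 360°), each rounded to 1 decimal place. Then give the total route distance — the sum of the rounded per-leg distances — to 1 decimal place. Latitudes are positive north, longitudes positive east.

Leg 1: dist=6916.8 km, bearing=166.4°
Leg 2: dist=2924.6 km, bearing=198.2°
Leg 3: dist=9068.1 km, bearing=342.7°
Leg 4: dist=8863.5 km, bearing=40.0°
Leg 5: dist=8969.9 km, bearing=326.7°
Leg 6: dist=10726.8 km, bearing=80.5°
Total: 47469.7 km

Leg 1: φ1=1.0500285, φ2=-0.0233595, Δφ=-1.0733880, Δλ=0.2090695 rad; a=sin²(Δφ/2)+cosφ1·cosφ2·sin²(Δλ/2)=0.2668409129; c=2·atan2(√a, √(1-a))=1.085672193; dist=6371·c=6916.818 ≈ 6916.8 km; running total=6916.8 km
Leg 1 bearing: y=sinΔλ·cosφ2=0.20749313, x=cosφ1·sinφ2-sinφ1·cosφ2·cosΔλ=-0.85993835; θ=atan2(y, x)=166.4345° ≈ 166.4°
Leg 2: φ1=-0.0233595, φ2=-0.4576079, Δφ=-0.4342484, Δλ=-0.1547025 rad; a=sin²(Δφ/2)+cosφ1·cosφ2·sin²(Δλ/2)=0.0517621945; c=2·atan2(√a, √(1-a))=0.459046012; dist=6371·c=2924.582 ≈ 2924.6 km; running total=9841.4 km
Leg 2 bearing: y=sinΔλ·cosφ2=-0.13823252, x=cosφ1·sinφ2-sinφ1·cosφ2·cosΔλ=-0.42097892; θ=atan2(y, x)=-161.8219° <0 so +360° → 198.1781° ≈ 198.2°
Leg 3: φ1=-0.4576079, φ2=0.8984815, Δφ=1.3560894, Δλ=-0.4915057 rad; a=sin²(Δφ/2)+cosφ1·cosφ2·sin²(Δλ/2)=0.4265391949; c=2·atan2(√a, √(1-a))=1.423340941; dist=6371·c=9068.105 ≈ 9068.1 km; running total=18909.5 km
Leg 3 bearing: y=sinΔλ·cosφ2=-0.29393225, x=cosφ1·sinφ2-sinφ1·cosφ2·cosΔλ=0.94446698; θ=atan2(y, x)=-17.2869° <0 so +360° → 342.7131° ≈ 342.7°
Leg 4: φ1=0.8984815, φ2=0.6548493, Δφ=-0.2436323, Δλ=2.2181529 rad; a=sin²(Δφ/2)+cosφ1·cosφ2·sin²(Δλ/2)=0.4106997179; c=2·atan2(√a, √(1-a))=1.391232364; dist=6371·c=8863.541 ≈ 8863.5 km; running total=27773.0 km
Leg 4 bearing: y=sinΔλ·cosφ2=0.63267232, x=cosφ1·sinφ2-sinφ1·cosφ2·cosΔλ=0.75354335; θ=atan2(y, x)=40.0167° ≈ 40.0°
Leg 5: φ1=0.6548493, φ2=0.8522129, Δφ=0.1973636, Δλ=-2.1742073 rad; a=sin²(Δφ/2)+cosφ1·cosφ2·sin²(Δλ/2)=0.4189210484; c=2·atan2(√a, √(1-a))=1.407919218; dist=6371·c=8969.853 ≈ 8969.9 km; running total=36742.9 km
Leg 5 bearing: y=sinΔλ·cosφ2=-0.54206311, x=cosφ1·sinφ2-sinφ1·cosφ2·cosΔλ=0.82454375; θ=atan2(y, x)=-33.3213° <0 so +360° → 326.6787° ≈ 326.7°
Leg 6: φ1=0.8522129, φ2=0.0236928, Δφ=-0.8285200, Δλ=1.7703904 rad; a=sin²(Δφ/2)+cosφ1·cosφ2·sin²(Δλ/2)=0.5563282107; c=2·atan2(√a, √(1-a))=1.683692416; dist=6371·c=10726.804 ≈ 10726.8 km; running total=47469.7 km
Leg 6 bearing: y=sinΔλ·cosφ2=0.97987205, x=cosφ1·sinφ2-sinφ1·cosφ2·cosΔλ=0.16480081; θ=atan2(y, x)=80.4530° ≈ 80.5°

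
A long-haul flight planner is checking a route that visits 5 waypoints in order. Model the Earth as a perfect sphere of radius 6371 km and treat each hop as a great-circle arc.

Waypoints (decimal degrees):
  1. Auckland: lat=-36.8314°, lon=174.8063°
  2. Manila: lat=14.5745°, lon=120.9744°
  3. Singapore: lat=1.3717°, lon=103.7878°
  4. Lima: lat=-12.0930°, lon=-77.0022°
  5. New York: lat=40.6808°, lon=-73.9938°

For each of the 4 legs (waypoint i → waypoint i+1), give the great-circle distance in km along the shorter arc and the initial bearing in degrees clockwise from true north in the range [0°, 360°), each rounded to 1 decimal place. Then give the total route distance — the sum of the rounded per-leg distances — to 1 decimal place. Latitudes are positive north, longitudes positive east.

Leg 1: dist=8024.1 km, bearing=304.8°
Leg 2: dist=2391.6 km, bearing=233.7°
Leg 3: dist=18819.8 km, bearing=175.9°
Leg 4: dist=5876.4 km, bearing=2.9°
Total: 35111.9 km

Leg 1: φ1=-0.6428292, φ2=0.2543730, Δφ=0.8972022, Δλ=-0.9395439 rad; a=sin²(Δφ/2)+cosφ1·cosφ2·sin²(Δλ/2)=0.3468425422; c=2·atan2(√a, √(1-a))=1.259476889; dist=6371·c=8024.127 ≈ 8024.1 km; running total=8024.1 km
Leg 1 bearing: y=sinΔλ·cosφ2=-0.78131147, x=cosφ1·sinφ2-sinφ1·cosφ2·cosΔλ=0.54380471; θ=atan2(y, x)=-55.1615° <0 so +360° → 304.8385° ≈ 304.8°
Leg 2: φ1=0.2543730, φ2=0.0239407, Δφ=-0.2304323, Δλ=-0.2999628 rad; a=sin²(Δφ/2)+cosφ1·cosφ2·sin²(Δλ/2)=0.0348177589; c=2·atan2(√a, √(1-a))=0.375390607; dist=6371·c=2391.614 ≈ 2391.6 km; running total=10415.7 km
Leg 2 bearing: y=sinΔλ·cosφ2=-0.29539995, x=cosφ1·sinφ2-sinφ1·cosφ2·cosΔλ=-0.21716537; θ=atan2(y, x)=-126.3217° <0 so +360° → 233.6783° ≈ 233.7°
Leg 3: φ1=0.0239407, φ2=-0.2110627, Δφ=-0.2350033, Δλ=-3.1553808 rad; a=sin²(Δφ/2)+cosφ1·cosφ2·sin²(Δλ/2)=0.9912253939; c=2·atan2(√a, √(1-a))=2.953971850; dist=6371·c=18819.755 ≈ 18819.8 km; running total=29235.5 km
Leg 3 bearing: y=sinΔλ·cosφ2=0.01348170, x=cosφ1·sinφ2-sinφ1·cosφ2·cosΔλ=-0.18603412; θ=atan2(y, x)=175.8551° ≈ 175.9°
Leg 4: φ1=-0.2110627, φ2=0.7100139, Δφ=0.9210766, Δλ=0.0525065 rad; a=sin²(Δφ/2)+cosφ1·cosφ2·sin²(Δλ/2)=0.1980293223; c=2·atan2(√a, √(1-a))=0.922359368; dist=6371·c=5876.352 ≈ 5876.4 km; running total=35111.9 km
Leg 4 bearing: y=sinΔλ·cosφ2=0.03980015, x=cosφ1·sinφ2-sinφ1·cosφ2·cosΔλ=0.79603441; θ=atan2(y, x)=2.8623° ≈ 2.9°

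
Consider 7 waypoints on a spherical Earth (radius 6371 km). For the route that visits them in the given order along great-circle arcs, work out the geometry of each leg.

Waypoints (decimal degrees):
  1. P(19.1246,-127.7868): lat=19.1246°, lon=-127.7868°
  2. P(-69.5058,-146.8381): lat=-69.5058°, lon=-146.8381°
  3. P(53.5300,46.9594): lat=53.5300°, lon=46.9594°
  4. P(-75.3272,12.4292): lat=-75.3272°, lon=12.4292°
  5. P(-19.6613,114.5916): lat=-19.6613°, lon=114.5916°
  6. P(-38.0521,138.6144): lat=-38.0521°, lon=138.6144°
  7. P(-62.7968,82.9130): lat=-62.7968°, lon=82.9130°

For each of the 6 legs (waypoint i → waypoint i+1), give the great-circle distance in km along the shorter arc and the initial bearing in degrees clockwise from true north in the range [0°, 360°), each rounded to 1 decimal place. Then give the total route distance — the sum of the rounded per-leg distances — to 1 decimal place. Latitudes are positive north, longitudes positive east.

Leg 1: dist=9970.7 km, bearing=186.6°
Leg 2: dist=18104.6 km, bearing=208.7°
Leg 3: dist=14548.4 km, bearing=190.9°
Leg 4: dist=8231.1 km, bearing=106.8°
Leg 5: dist=3089.6 km, bearing=136.6°
Leg 6: dist=4594.4 km, bearing=214.9°
Total: 58538.8 km

Leg 1: φ1=0.3337872, φ2=-1.2131051, Δφ=-1.5468923, Δλ=-0.3325079 rad; a=sin²(Δφ/2)+cosφ1·cosφ2·sin²(Δλ/2)=0.4971083337; c=2·atan2(√a, √(1-a))=1.565012962; dist=6371·c=9970.698 ≈ 9970.7 km; running total=9970.7 km
Leg 1 bearing: y=sinΔλ·cosφ2=-0.11428185, x=cosφ1·sinφ2-sinφ1·cosφ2·cosΔλ=-0.99343153; θ=atan2(y, x)=-173.4377° <0 so +360° → 186.5623° ≈ 186.6°
Leg 2: φ1=-1.2131051, φ2=0.9342747, Δφ=2.1473798, Δλ=3.3824045 rad; a=sin²(Δφ/2)+cosφ1·cosφ2·sin²(Δλ/2)=0.9776865114; c=2·atan2(√a, √(1-a))=2.841716304; dist=6371·c=18104.575 ≈ 18104.6 km; running total=28075.3 km
Leg 2 bearing: y=sinΔλ·cosφ2=-0.14175953, x=cosφ1·sinφ2-sinφ1·cosφ2·cosΔλ=-0.25916524; θ=atan2(y, x)=-151.3220° <0 so +360° → 208.6780° ≈ 208.7°
Leg 3: φ1=0.9342747, φ2=-1.3147077, Δφ=-2.2489824, Δλ=-0.6026657 rad; a=sin²(Δφ/2)+cosφ1·cosφ2·sin²(Δλ/2)=0.8269531383; c=2·atan2(√a, √(1-a))=2.283532419; dist=6371·c=14548.385 ≈ 14548.4 km; running total=42623.7 km
Leg 3 bearing: y=sinΔλ·cosφ2=-0.14357999, x=cosφ1·sinφ2-sinφ1·cosφ2·cosΔλ=-0.74282661; θ=atan2(y, x)=-169.0603° <0 so +360° → 190.9397° ≈ 190.9°
Leg 4: φ1=-1.3147077, φ2=-0.3431544, Δφ=0.9715532, Δλ=1.7830703 rad; a=sin²(Δφ/2)+cosφ1·cosφ2·sin²(Δλ/2)=0.3623838929; c=2·atan2(√a, √(1-a))=1.291965090; dist=6371·c=8231.110 ≈ 8231.1 km; running total=50854.8 km
Leg 4 bearing: y=sinΔλ·cosφ2=0.92056101, x=cosφ1·sinφ2-sinφ1·cosφ2·cosΔλ=-0.27715458; θ=atan2(y, x)=106.7555° ≈ 106.8°
Leg 5: φ1=-0.3431544, φ2=-0.6641344, Δφ=-0.3209800, Δλ=0.4192770 rad; a=sin²(Δφ/2)+cosφ1·cosφ2·sin²(Δλ/2)=0.0576514756; c=2·atan2(√a, √(1-a))=0.484952595; dist=6371·c=3089.633 ≈ 3089.6 km; running total=53944.4 km
Leg 5 bearing: y=sinΔλ·cosφ2=0.32057125, x=cosφ1·sinφ2-sinφ1·cosφ2·cosΔλ=-0.33844528; θ=atan2(y, x)=136.5536° ≈ 136.6°
Leg 6: φ1=-0.6641344, φ2=-1.0960109, Δφ=-0.4318765, Δλ=-0.9721728 rad; a=sin²(Δφ/2)+cosφ1·cosφ2·sin²(Δλ/2)=0.1244738824; c=2·atan2(√a, √(1-a))=0.721141980; dist=6371·c=4594.396 ≈ 4594.4 km; running total=58538.8 km
Leg 6 bearing: y=sinΔλ·cosφ2=-0.37765515, x=cosφ1·sinφ2-sinφ1·cosφ2·cosΔλ=-0.54156914; θ=atan2(y, x)=-145.1106° <0 so +360° → 214.8894° ≈ 214.9°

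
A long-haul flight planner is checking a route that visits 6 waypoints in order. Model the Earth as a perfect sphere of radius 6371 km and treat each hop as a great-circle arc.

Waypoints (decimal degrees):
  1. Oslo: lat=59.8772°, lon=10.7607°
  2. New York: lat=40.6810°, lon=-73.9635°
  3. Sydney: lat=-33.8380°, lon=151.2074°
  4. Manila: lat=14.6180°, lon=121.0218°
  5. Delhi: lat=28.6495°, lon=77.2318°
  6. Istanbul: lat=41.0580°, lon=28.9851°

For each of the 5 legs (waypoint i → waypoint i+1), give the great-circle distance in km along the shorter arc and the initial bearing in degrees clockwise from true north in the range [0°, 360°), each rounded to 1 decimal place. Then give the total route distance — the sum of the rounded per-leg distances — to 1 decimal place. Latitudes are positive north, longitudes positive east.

Leg 1: dist=5917.3 km, bearing=289.5°
Leg 2: dist=15990.8 km, bearing=266.1°
Leg 3: dist=6265.1 km, bearing=324.2°
Leg 4: dist=4756.7 km, bearing=296.6°
Leg 5: dist=4550.6 km, bearing=300.8°
Total: 37480.5 km

Leg 1: φ1=1.0450543, φ2=0.7100174, Δφ=-0.3350369, Δλ=-1.4787162 rad; a=sin²(Δφ/2)+cosφ1·cosφ2·sin²(Δλ/2)=0.2005946444; c=2·atan2(√a, √(1-a))=0.928781002; dist=6371·c=5917.264 ≈ 5917.3 km; running total=5917.3 km
Leg 1 bearing: y=sinΔλ·cosφ2=-0.75513788, x=cosφ1·sinφ2-sinφ1·cosφ2·cosΔλ=0.26681925; θ=atan2(y, x)=-70.5397° <0 so +360° → 289.4603° ≈ 289.5°
Leg 2: φ1=0.7100174, φ2=-0.5905845, Δφ=-1.3006019, Δλ=3.9299736 rad; a=sin²(Δφ/2)+cosφ1·cosφ2·sin²(Δλ/2)=0.9035265583; c=2·atan2(√a, √(1-a))=2.509940615; dist=6371·c=15990.832 ≈ 15990.8 km; running total=21908.1 km
Leg 2 bearing: y=sinΔλ·cosφ2=-0.58908300, x=cosφ1·sinφ2-sinφ1·cosφ2·cosΔλ=-0.04057688; θ=atan2(y, x)=-93.9404° <0 so +360° → 266.0596° ≈ 266.1°
Leg 3: φ1=-0.5905845, φ2=0.2551322, Δφ=0.8457167, Δλ=-0.5268381 rad; a=sin²(Δφ/2)+cosφ1·cosφ2·sin²(Δλ/2)=0.2228947903; c=2·atan2(√a, √(1-a))=0.983382246; dist=6371·c=6265.128 ≈ 6265.1 km; running total=28173.2 km
Leg 3 bearing: y=sinΔλ·cosφ2=-0.48652696, x=cosφ1·sinφ2-sinφ1·cosφ2·cosΔλ=0.67538310; θ=atan2(y, x)=-35.7679° <0 so +360° → 324.2321° ≈ 324.2°
Leg 4: φ1=0.2551322, φ2=0.5000281, Δφ=0.2448959, Δλ=-0.7642797 rad; a=sin²(Δφ/2)+cosφ1·cosφ2·sin²(Δλ/2)=0.1330027634; c=2·atan2(√a, √(1-a))=0.746611387; dist=6371·c=4756.661 ≈ 4756.7 km; running total=32929.9 km
Leg 4 bearing: y=sinΔλ·cosφ2=-0.60729290, x=cosφ1·sinφ2-sinφ1·cosφ2·cosΔλ=0.30405172; θ=atan2(y, x)=-63.4044° <0 so +360° → 296.5956° ≈ 296.6°
Leg 5: φ1=0.5000281, φ2=0.7165973, Δφ=0.2165692, Δλ=-0.8420638 rad; a=sin²(Δφ/2)+cosφ1·cosφ2·sin²(Δλ/2)=0.1222130799; c=2·atan2(√a, √(1-a))=0.714266642; dist=6371·c=4550.593 ≈ 4550.6 km; running total=37480.5 km
Leg 5 bearing: y=sinΔλ·cosφ2=-0.56253197, x=cosφ1·sinφ2-sinφ1·cosφ2·cosΔλ=0.33565750; θ=atan2(y, x)=-59.1759° <0 so +360° → 300.8241° ≈ 300.8°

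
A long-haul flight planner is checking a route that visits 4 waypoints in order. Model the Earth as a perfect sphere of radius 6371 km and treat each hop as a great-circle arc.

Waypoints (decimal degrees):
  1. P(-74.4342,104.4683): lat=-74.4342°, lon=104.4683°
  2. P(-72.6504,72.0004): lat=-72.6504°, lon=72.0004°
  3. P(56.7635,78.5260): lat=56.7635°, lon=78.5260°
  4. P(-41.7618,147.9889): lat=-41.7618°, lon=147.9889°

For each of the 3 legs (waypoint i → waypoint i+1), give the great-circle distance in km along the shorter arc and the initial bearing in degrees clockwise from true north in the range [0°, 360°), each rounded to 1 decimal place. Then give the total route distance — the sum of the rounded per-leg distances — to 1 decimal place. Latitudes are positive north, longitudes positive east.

Leg 1: dist=1028.1 km, bearing=265.1°
Leg 2: dist=14398.9 km, bearing=4.6°
Leg 3: dist=12724.6 km, bearing=129.9°
Total: 28151.6 km

Leg 1: φ1=-1.2991219, φ2=-1.2679887, Δφ=0.0311332, Δλ=-0.5666718 rad; a=sin²(Δφ/2)+cosφ1·cosφ2·sin²(Δλ/2)=0.0064962299; c=2·atan2(√a, √(1-a))=0.161373428; dist=6371·c=1028.110 ≈ 1028.1 km; running total=1028.1 km
Leg 1 bearing: y=sinΔλ·cosφ2=-0.16008250, x=cosφ1·sinφ2-sinφ1·cosφ2·cosΔλ=-0.01377343; θ=atan2(y, x)=-94.9176° <0 so +360° → 265.0824° ≈ 265.1°
Leg 2: φ1=-1.2679887, φ2=0.9907100, Δφ=2.2586987, Δλ=0.1138932 rad; a=sin²(Δφ/2)+cosφ1·cosφ2·sin²(Δλ/2)=0.8179884392; c=2·atan2(√a, √(1-a))=2.260070053; dist=6371·c=14398.906 ≈ 14398.9 km; running total=15427.0 km
Leg 2 bearing: y=sinΔλ·cosφ2=0.06228956, x=cosφ1·sinφ2-sinφ1·cosφ2·cosΔλ=0.76919011; θ=atan2(y, x)=4.6297° ≈ 4.6°
Leg 3: φ1=0.9907100, φ2=-0.7288809, Δφ=-1.7195909, Δλ=1.2123563 rad; a=sin²(Δφ/2)+cosφ1·cosφ2·sin²(Δλ/2)=0.7068284033; c=2·atan2(√a, √(1-a))=1.997263299; dist=6371·c=12724.564 ≈ 12724.6 km; running total=28151.6 km
Leg 3 bearing: y=sinΔλ·cosφ2=0.69851343, x=cosφ1·sinφ2-sinφ1·cosφ2·cosΔλ=-0.58392382; θ=atan2(y, x)=129.8940° ≈ 129.9°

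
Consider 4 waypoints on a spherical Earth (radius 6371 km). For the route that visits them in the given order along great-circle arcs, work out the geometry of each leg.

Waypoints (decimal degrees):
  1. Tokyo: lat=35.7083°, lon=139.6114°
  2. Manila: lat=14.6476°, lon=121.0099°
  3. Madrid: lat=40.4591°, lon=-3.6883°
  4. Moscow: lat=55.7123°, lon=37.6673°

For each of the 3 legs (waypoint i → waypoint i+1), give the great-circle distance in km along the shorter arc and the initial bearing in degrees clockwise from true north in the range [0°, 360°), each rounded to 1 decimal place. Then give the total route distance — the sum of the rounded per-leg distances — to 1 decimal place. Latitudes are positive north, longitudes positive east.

Leg 1: dist=2986.0 km, bearing=223.1°
Leg 2: dist=11650.0 km, bearing=319.7°
Leg 3: dist=3438.2 km, bearing=46.4°
Total: 18074.2 km

Leg 1: φ1=0.6232274, φ2=0.2556488, Δφ=-0.3675786, Δλ=-0.3246574 rad; a=sin²(Δφ/2)+cosφ1·cosφ2·sin²(Δλ/2)=0.0539199508; c=2·atan2(√a, √(1-a))=0.468691562; dist=6371·c=2986.034 ≈ 2986.0 km; running total=2986.0 km
Leg 1 bearing: y=sinΔλ·cosφ2=-0.30861695, x=cosφ1·sinφ2-sinφ1·cosφ2·cosΔλ=-0.32985745; θ=atan2(y, x)=-136.9054° <0 so +360° → 223.0946° ≈ 223.1°
Leg 2: φ1=0.2556488, φ2=0.7061445, Δφ=0.4504957, Δλ=-2.1763942 rad; a=sin²(Δφ/2)+cosφ1·cosφ2·sin²(Δλ/2)=0.6274800426; c=2·atan2(√a, √(1-a))=1.828602751; dist=6371·c=11650.028 ≈ 11650.0 km; running total=14636.0 km
Leg 2 bearing: y=sinΔλ·cosφ2=-0.62555783, x=cosφ1·sinφ2-sinφ1·cosφ2·cosΔλ=0.73734168; θ=atan2(y, x)=-40.3111° <0 so +360° → 319.6889° ≈ 319.7°
Leg 3: φ1=0.7061445, φ2=0.9723631, Δφ=0.2662186, Δλ=0.7217914 rad; a=sin²(Δφ/2)+cosφ1·cosφ2·sin²(Δλ/2)=0.0710594433; c=2·atan2(√a, √(1-a))=0.539664524; dist=6371·c=3438.203 ≈ 3438.2 km; running total=18074.2 km
Leg 3 bearing: y=sinΔλ·cosφ2=0.37222160, x=cosφ1·sinφ2-sinφ1·cosφ2·cosΔλ=0.35424720; θ=atan2(y, x)=46.4173° ≈ 46.4°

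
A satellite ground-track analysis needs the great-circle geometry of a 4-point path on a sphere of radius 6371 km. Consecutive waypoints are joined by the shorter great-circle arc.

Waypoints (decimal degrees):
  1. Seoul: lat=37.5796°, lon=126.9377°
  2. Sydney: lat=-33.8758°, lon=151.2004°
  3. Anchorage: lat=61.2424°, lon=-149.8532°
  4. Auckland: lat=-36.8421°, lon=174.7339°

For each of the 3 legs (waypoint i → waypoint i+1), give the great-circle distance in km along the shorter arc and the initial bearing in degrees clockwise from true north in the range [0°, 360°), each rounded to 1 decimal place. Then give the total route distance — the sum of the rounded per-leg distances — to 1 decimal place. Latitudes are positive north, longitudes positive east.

Leg 1: φ1=0.6558878, φ2=-0.5912442, Δφ=-1.2471320, Δλ=0.4234640 rad; a=sin²(Δφ/2)+cosφ1·cosφ2·sin²(Δλ/2)=0.3700378572; c=2·atan2(√a, √(1-a))=1.307852534; dist=6371·c=8332.328 ≈ 8332.3 km; running total=8332.3 km
Leg 1 bearing: y=sinΔλ·cosφ2=0.34116620, x=cosφ1·sinφ2-sinφ1·cosφ2·cosΔλ=-0.90335208; θ=atan2(y, x)=159.3101° ≈ 159.3°
Leg 2: φ1=-0.5912442, φ2=1.0688815, Δφ=1.6601258, Δλ=-5.2543765 rad; a=sin²(Δφ/2)+cosφ1·cosφ2·sin²(Δλ/2)=0.6413009629; c=2·atan2(√a, √(1-a))=1.857301851; dist=6371·c=11832.870 ≈ 11832.9 km; running total=20165.2 km
Leg 2 bearing: y=sinΔλ·cosφ2=0.41215554, x=cosφ1·sinφ2-sinφ1·cosφ2·cosΔλ=0.86617779; θ=atan2(y, x)=25.4466° ≈ 25.4°
Leg 3: φ1=1.0688815, φ2=-0.6430159, Δφ=-1.7118975, Δλ=5.6651136 rad; a=sin²(Δφ/2)+cosφ1·cosφ2·sin²(Δλ/2)=0.6059319342; c=2·atan2(√a, √(1-a))=1.784278056; dist=6371·c=11367.635 ≈ 11367.6 km; running total=31532.8 km
Leg 3 bearing: y=sinΔλ·cosφ2=-0.46374037, x=cosφ1·sinφ2-sinφ1·cosφ2·cosΔλ=-0.86026657; θ=atan2(y, x)=-151.6724° <0 so +360° → 208.3276° ≈ 208.3°

Leg 1: dist=8332.3 km, bearing=159.3°
Leg 2: dist=11832.9 km, bearing=25.4°
Leg 3: dist=11367.6 km, bearing=208.3°
Total: 31532.8 km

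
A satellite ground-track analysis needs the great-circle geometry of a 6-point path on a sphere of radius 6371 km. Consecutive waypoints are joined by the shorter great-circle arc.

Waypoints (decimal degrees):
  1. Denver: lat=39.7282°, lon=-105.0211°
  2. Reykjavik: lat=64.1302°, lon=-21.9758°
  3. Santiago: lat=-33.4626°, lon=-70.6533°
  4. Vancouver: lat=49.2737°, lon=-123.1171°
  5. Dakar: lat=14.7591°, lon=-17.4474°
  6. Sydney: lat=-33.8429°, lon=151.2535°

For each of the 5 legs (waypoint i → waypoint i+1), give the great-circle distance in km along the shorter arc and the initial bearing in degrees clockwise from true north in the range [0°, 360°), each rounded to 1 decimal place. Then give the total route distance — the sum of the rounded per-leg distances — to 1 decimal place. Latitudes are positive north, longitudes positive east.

Leg 1: dist=5781.6 km, bearing=33.3°
Leg 2: dist=11655.5 km, bearing=220.4°
Leg 3: dist=10557.7 km, bearing=328.7°
Leg 4: dist=9863.2 km, bearing=68.6°
Leg 5: dist=17608.1 km, bearing=153.8°
Total: 55466.1 km

Leg 1: φ1=0.6933879, φ2=1.1192831, Δφ=0.4258952, Δλ=1.4494139 rad; a=sin²(Δφ/2)+cosφ1·cosφ2·sin²(Δλ/2)=0.1921355370; c=2·atan2(√a, √(1-a))=0.907485612; dist=6371·c=5781.591 ≈ 5781.6 km; running total=5781.6 km
Leg 1 bearing: y=sinΔλ·cosφ2=0.43311717, x=cosφ1·sinφ2-sinφ1·cosφ2·cosΔλ=0.65824571; θ=atan2(y, x)=33.3444° ≈ 33.3°
Leg 2: φ1=1.1192831, φ2=-0.5840325, Δφ=-1.7033157, Δλ=-0.8495826 rad; a=sin²(Δφ/2)+cosφ1·cosφ2·sin²(Δλ/2)=0.6278926918; c=2·atan2(√a, √(1-a))=1.829456352; dist=6371·c=11655.466 ≈ 11655.5 km; running total=17437.1 km
Leg 2 bearing: y=sinΔλ·cosφ2=-0.62652277, x=cosφ1·sinφ2-sinφ1·cosφ2·cosΔλ=-0.73623573; θ=atan2(y, x)=-139.6028° <0 so +360° → 220.3972° ≈ 220.4°
Leg 3: φ1=-0.5840325, φ2=0.8599883, Δφ=1.4440208, Δλ=-0.9156660 rad; a=sin²(Δφ/2)+cosφ1·cosφ2·sin²(Δλ/2)=0.5431212494; c=2·atan2(√a, √(1-a))=1.657146094; dist=6371·c=10557.678 ≈ 10557.7 km; running total=27994.8 km
Leg 3 bearing: y=sinΔλ·cosφ2=-0.51736943, x=cosφ1·sinφ2-sinφ1·cosφ2·cosΔλ=0.85140537; θ=atan2(y, x)=-31.2856° <0 so +360° → 328.7144° ≈ 328.7°
Leg 4: φ1=0.8599883, φ2=0.2575949, Δφ=-0.6023934, Δλ=1.8442842 rad; a=sin²(Δφ/2)+cosφ1·cosφ2·sin²(Δλ/2)=0.4886715711; c=2·atan2(√a, √(1-a))=1.548137530; dist=6371·c=9863.184 ≈ 9863.2 km; running total=37858.0 km
Leg 4 bearing: y=sinΔλ·cosφ2=0.93106645, x=cosφ1·sinφ2-sinφ1·cosφ2·cosΔλ=0.36414547; θ=atan2(y, x)=68.6392° ≈ 68.6°
Leg 5: φ1=0.2575949, φ2=-0.5906700, Δφ=-0.8482649, Δλ=2.9443862 rad; a=sin²(Δφ/2)+cosφ1·cosφ2·sin²(Δλ/2)=0.9647371328; c=2·atan2(√a, √(1-a))=2.763781412; dist=6371·c=17608.051 ≈ 17608.1 km; running total=55466.1 km
Leg 5 bearing: y=sinΔλ·cosφ2=0.16273375, x=cosφ1·sinφ2-sinφ1·cosφ2·cosΔλ=-0.33105183; θ=atan2(y, x)=153.8228° ≈ 153.8°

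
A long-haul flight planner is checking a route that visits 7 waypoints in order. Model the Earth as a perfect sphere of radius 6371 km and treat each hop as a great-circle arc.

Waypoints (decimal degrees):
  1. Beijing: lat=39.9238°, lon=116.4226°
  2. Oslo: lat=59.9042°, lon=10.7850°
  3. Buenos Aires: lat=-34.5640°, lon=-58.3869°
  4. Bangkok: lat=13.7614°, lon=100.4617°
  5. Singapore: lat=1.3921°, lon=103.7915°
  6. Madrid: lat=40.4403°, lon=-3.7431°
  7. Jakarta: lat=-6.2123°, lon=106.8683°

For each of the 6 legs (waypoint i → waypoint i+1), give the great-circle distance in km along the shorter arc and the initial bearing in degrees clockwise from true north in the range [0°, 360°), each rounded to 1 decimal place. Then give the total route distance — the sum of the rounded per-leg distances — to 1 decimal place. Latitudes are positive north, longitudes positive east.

Leg 1: dist=7022.4 km, bearing=327.2°
Leg 2: dist=12245.0 km, bearing=235.1°
Leg 3: dist=16874.3 km, bearing=132.2°
Leg 4: dist=1423.3 km, bearing=164.8°
Leg 5: dist=11378.1 km, bearing=312.0°
Leg 6: dist=12194.3 km, bearing=81.2°
Total: 61137.4 km

Leg 1: φ1=0.6968018, φ2=1.0455255, Δφ=0.3487238, Δλ=-1.8437239 rad; a=sin²(Δφ/2)+cosφ1·cosφ2·sin²(Δλ/2)=0.2742041755; c=2·atan2(√a, √(1-a))=1.102247881; dist=6371·c=7022.421 ≈ 7022.4 km; running total=7022.4 km
Leg 1 bearing: y=sinΔλ·cosφ2=-0.48288669, x=cosφ1·sinφ2-sinφ1·cosφ2·cosΔλ=0.75025691; θ=atan2(y, x)=-32.7665° <0 so +360° → 327.2335° ≈ 327.2°
Leg 2: φ1=1.0455255, φ2=-0.6032556, Δφ=-1.6487811, Δλ=-1.2072774 rad; a=sin²(Δφ/2)+cosφ1·cosφ2·sin²(Δλ/2)=0.6720087721; c=2·atan2(√a, √(1-a))=1.921988591; dist=6371·c=12244.989 ≈ 12245.0 km; running total=19267.4 km
Leg 2 bearing: y=sinΔλ·cosφ2=-0.76967888, x=cosφ1·sinφ2-sinφ1·cosφ2·cosΔλ=-0.53781627; θ=atan2(y, x)=-124.9441° <0 so +360° → 235.0559° ≈ 235.1°
Leg 3: φ1=-0.6032556, φ2=0.2401817, Δφ=0.8434373, Δλ=2.7724311 rad; a=sin²(Δφ/2)+cosφ1·cosφ2·sin²(Δλ/2)=0.9404617668; c=2·atan2(√a, √(1-a))=2.648606432; dist=6371·c=16874.272 ≈ 16874.3 km; running total=36141.7 km
Leg 3 bearing: y=sinΔλ·cosφ2=0.35047580, x=cosφ1·sinφ2-sinφ1·cosφ2·cosΔλ=-0.31802585; θ=atan2(y, x)=132.2210° ≈ 132.2°
Leg 4: φ1=0.2401817, φ2=0.0242967, Δφ=-0.2158850, Δλ=0.0581160 rad; a=sin²(Δφ/2)+cosφ1·cosφ2·sin²(Δλ/2)=0.0124260577; c=2·atan2(√a, √(1-a))=0.223408778; dist=6371·c=1423.337 ≈ 1423.3 km; running total=37565.0 km
Leg 4 bearing: y=sinΔλ·cosφ2=0.05806612, x=cosφ1·sinφ2-sinφ1·cosφ2·cosΔλ=-0.21381050; θ=atan2(y, x)=164.8062° ≈ 164.8°
Leg 5: φ1=0.0242967, φ2=0.7058164, Δφ=0.6815197, Δλ=-1.8768328 rad; a=sin²(Δφ/2)+cosφ1·cosφ2·sin²(Δλ/2)=0.6067369038; c=2·atan2(√a, √(1-a))=1.785925686; dist=6371·c=11378.133 ≈ 11378.1 km; running total=48943.1 km
Leg 5 bearing: y=sinΔλ·cosφ2=-0.72571871, x=cosφ1·sinφ2-sinφ1·cosφ2·cosΔλ=0.65403463; θ=atan2(y, x)=-47.9741° <0 so +360° → 312.0259° ≈ 312.0°
Leg 6: φ1=0.7058164, φ2=-0.1084251, Δφ=-0.8142415, Δλ=1.9305331 rad; a=sin²(Δφ/2)+cosφ1·cosφ2·sin²(Δλ/2)=0.6682708352; c=2·atan2(√a, √(1-a))=1.914038248; dist=6371·c=12194.338 ≈ 12194.3 km; running total=61137.4 km
Leg 6 bearing: y=sinΔλ·cosφ2=0.93049315, x=cosφ1·sinφ2-sinφ1·cosφ2·cosΔλ=0.14464507; θ=atan2(y, x)=81.1641° ≈ 81.2°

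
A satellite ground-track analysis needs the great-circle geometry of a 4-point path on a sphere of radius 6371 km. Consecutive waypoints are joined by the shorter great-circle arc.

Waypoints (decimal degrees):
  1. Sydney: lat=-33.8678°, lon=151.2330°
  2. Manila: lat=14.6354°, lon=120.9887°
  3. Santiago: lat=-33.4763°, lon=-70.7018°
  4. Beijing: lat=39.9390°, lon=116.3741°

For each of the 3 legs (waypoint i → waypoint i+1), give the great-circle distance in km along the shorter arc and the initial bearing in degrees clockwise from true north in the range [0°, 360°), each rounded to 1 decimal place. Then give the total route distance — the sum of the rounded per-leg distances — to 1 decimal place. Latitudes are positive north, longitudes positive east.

Leg 1: φ1=-0.5911046, φ2=0.2554359, Δφ=0.8465405, Δλ=-0.5278626 rad; a=sin²(Δφ/2)+cosφ1·cosφ2·sin²(Δλ/2)=0.2233869653; c=2·atan2(√a, √(1-a))=0.984564359; dist=6371·c=6272.660 ≈ 6272.7 km; running total=6272.7 km
Leg 1 bearing: y=sinΔλ·cosφ2=-0.48734499, x=cosφ1·sinφ2-sinφ1·cosφ2·cosΔλ=0.67560031; θ=atan2(y, x)=-35.8048° <0 so +360° → 324.1952° ≈ 324.2°
Leg 2: φ1=0.2554359, φ2=-0.5842717, Δφ=-0.8397076, Δλ=-3.3456304 rad; a=sin²(Δφ/2)+cosφ1·cosφ2·sin²(Δλ/2)=0.9648389360; c=2·atan2(√a, √(1-a))=2.764333744; dist=6371·c=17611.570 ≈ 17611.6 km; running total=23884.3 km
Leg 2 bearing: y=sinΔλ·cosφ2=0.16901230, x=cosφ1·sinφ2-sinφ1·cosφ2·cosΔλ=-0.32731315; θ=atan2(y, x)=152.6899° ≈ 152.7°
Leg 3: φ1=-0.5842717, φ2=0.6970670, Δφ=1.2813387, Δλ=3.2650904 rad; a=sin²(Δφ/2)+cosφ1·cosφ2·sin²(Δλ/2)=0.9943872553; c=2·atan2(√a, √(1-a))=2.991615626; dist=6371·c=19059.583 ≈ 19059.6 km; running total=42943.9 km
Leg 3 bearing: y=sinΔλ·cosφ2=-0.09444872, x=cosφ1·sinφ2-sinφ1·cosφ2·cosΔλ=0.11577740; θ=atan2(y, x)=-39.2068° <0 so +360° → 320.7932° ≈ 320.8°

Leg 1: dist=6272.7 km, bearing=324.2°
Leg 2: dist=17611.6 km, bearing=152.7°
Leg 3: dist=19059.6 km, bearing=320.8°
Total: 42943.9 km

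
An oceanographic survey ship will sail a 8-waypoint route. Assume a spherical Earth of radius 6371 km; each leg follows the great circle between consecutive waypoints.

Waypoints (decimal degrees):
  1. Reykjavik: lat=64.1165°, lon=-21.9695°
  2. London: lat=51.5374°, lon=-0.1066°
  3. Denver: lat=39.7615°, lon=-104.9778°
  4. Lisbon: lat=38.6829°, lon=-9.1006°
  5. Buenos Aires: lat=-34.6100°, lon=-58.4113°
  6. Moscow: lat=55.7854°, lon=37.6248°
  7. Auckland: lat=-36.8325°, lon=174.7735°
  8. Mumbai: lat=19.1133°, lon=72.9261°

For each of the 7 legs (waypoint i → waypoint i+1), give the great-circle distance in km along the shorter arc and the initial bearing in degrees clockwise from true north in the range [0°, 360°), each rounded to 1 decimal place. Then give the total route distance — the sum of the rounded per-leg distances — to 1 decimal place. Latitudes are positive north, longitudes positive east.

Leg 1: φ1=1.1190440, φ2=0.8994973, Δφ=-0.2195467, Δλ=0.3815796 rad; a=sin²(Δφ/2)+cosφ1·cosφ2·sin²(Δλ/2)=0.0217664549; c=2·atan2(√a, √(1-a))=0.296150235; dist=6371·c=1886.773 ≈ 1886.8 km; running total=1886.8 km
Leg 1 bearing: y=sinΔλ·cosφ2=0.23162602, x=cosφ1·sinφ2-sinφ1·cosφ2·cosΔλ=-0.17753899; θ=atan2(y, x)=127.4698° ≈ 127.5°
Leg 2: φ1=0.8994973, φ2=0.6939691, Δφ=-0.2055282, Δλ=-1.8303477 rad; a=sin²(Δφ/2)+cosφ1·cosφ2·sin²(Δλ/2)=0.3109515677; c=2·atan2(√a, √(1-a))=1.183056637; dist=6371·c=7537.254 ≈ 7537.3 km; running total=9424.1 km
Leg 2 bearing: y=sinΔλ·cosφ2=-0.74296557, x=cosφ1·sinφ2-sinφ1·cosφ2·cosΔλ=0.55230872; θ=atan2(y, x)=-53.3735° <0 so +360° → 306.6265° ≈ 306.6°
Leg 3: φ1=0.6939691, φ2=0.6751440, Δφ=-0.0188251, Δλ=1.6733728 rad; a=sin²(Δφ/2)+cosφ1·cosφ2·sin²(Δλ/2)=0.3308466221; c=2·atan2(√a, √(1-a))=1.225679353; dist=6371·c=7808.803 ≈ 7808.8 km; running total=17232.9 km
Leg 3 bearing: y=sinΔλ·cosφ2=0.77651378, x=cosφ1·sinφ2-sinφ1·cosφ2·cosΔλ=0.53157774; θ=atan2(y, x)=55.6056° ≈ 55.6°
Leg 4: φ1=0.6751440, φ2=-0.6040585, Δφ=-1.2792024, Δλ=-0.8606341 rad; a=sin²(Δφ/2)+cosφ1·cosφ2·sin²(Δλ/2)=0.4680652411; c=2·atan2(√a, √(1-a))=1.506883305; dist=6371·c=9600.354 ≈ 9600.4 km; running total=26833.3 km
Leg 4 bearing: y=sinΔλ·cosφ2=-0.62407302, x=cosφ1·sinφ2-sinφ1·cosφ2·cosΔλ=-0.77875128; θ=atan2(y, x)=-141.2921° <0 so +360° → 218.7079° ≈ 218.7°
Leg 5: φ1=-0.6040585, φ2=0.9736389, Δφ=1.5776974, Δλ=1.6761461 rad; a=sin²(Δφ/2)+cosφ1·cosφ2·sin²(Δλ/2)=0.7591772904; c=2·atan2(√a, √(1-a))=2.115722059; dist=6371·c=13479.265 ≈ 13479.3 km; running total=40312.6 km
Leg 5 bearing: y=sinΔλ·cosφ2=0.55917667, x=cosφ1·sinφ2-sinφ1·cosφ2·cosΔλ=0.64701622; θ=atan2(y, x)=40.8349° ≈ 40.8°
Leg 6: φ1=0.9736389, φ2=-0.6428484, Δφ=-1.6164873, Δλ=2.3936964 rad; a=sin²(Δφ/2)+cosφ1·cosφ2·sin²(Δλ/2)=0.9128378282; c=2·atan2(√a, √(1-a))=2.542195143; dist=6371·c=16196.325 ≈ 16196.3 km; running total=56508.9 km
Leg 6 bearing: y=sinΔλ·cosφ2=0.54434461, x=cosφ1·sinφ2-sinφ1·cosφ2·cosΔλ=0.14815078; θ=atan2(y, x)=74.7749° ≈ 74.8°
Leg 7: φ1=-0.6428484, φ2=0.3335900, Δφ=0.9764384, Δλ=-1.7775725 rad; a=sin²(Δφ/2)+cosφ1·cosφ2·sin²(Δλ/2)=0.6757787826; c=2·atan2(√a, √(1-a))=1.930030682; dist=6371·c=12296.225 ≈ 12296.2 km; running total=68805.1 km
Leg 7 bearing: y=sinΔλ·cosφ2=-0.92474513, x=cosφ1·sinφ2-sinφ1·cosφ2·cosΔλ=0.14578656; θ=atan2(y, x)=-81.0410° <0 so +360° → 278.9590° ≈ 279.0°

Leg 1: dist=1886.8 km, bearing=127.5°
Leg 2: dist=7537.3 km, bearing=306.6°
Leg 3: dist=7808.8 km, bearing=55.6°
Leg 4: dist=9600.4 km, bearing=218.7°
Leg 5: dist=13479.3 km, bearing=40.8°
Leg 6: dist=16196.3 km, bearing=74.8°
Leg 7: dist=12296.2 km, bearing=279.0°
Total: 68805.1 km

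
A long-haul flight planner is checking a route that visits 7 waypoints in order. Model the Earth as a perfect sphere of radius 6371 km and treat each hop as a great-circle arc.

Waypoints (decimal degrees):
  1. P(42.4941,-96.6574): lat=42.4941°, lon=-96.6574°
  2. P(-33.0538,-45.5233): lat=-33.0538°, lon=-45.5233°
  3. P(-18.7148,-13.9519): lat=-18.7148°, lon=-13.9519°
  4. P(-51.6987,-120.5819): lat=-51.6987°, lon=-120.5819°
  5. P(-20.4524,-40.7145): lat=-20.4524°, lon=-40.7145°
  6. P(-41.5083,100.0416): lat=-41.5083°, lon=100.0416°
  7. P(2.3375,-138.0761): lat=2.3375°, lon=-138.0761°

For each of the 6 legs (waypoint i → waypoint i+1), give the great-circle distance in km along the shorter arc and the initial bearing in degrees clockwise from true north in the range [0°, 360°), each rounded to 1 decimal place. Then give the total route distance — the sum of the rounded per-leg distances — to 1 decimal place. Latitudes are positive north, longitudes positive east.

Leg 1: dist=9884.2 km, bearing=139.3°
Leg 2: dist=3518.3 km, bearing=71.0°
Leg 3: dist=9473.1 km, bearing=216.6°
Leg 4: dist=7549.0 km, bearing=95.4°
Leg 5: dist=12027.9 km, bearing=150.1°
Leg 6: dist=12784.7 km, bearing=110.6°
Total: 55237.2 km

Leg 1: φ1=0.7416620, φ2=-0.5768976, Δφ=-1.3185596, Δλ=0.8924584 rad; a=sin²(Δφ/2)+cosφ1·cosφ2·sin²(Δλ/2)=0.4903198725; c=2·atan2(√a, √(1-a))=1.551434862; dist=6371·c=9884.192 ≈ 9884.2 km; running total=9884.2 km
Leg 1 bearing: y=sinΔλ·cosφ2=0.65260447, x=cosφ1·sinφ2-sinφ1·cosφ2·cosΔλ=-0.75745138; θ=atan2(y, x)=139.2525° ≈ 139.3°
Leg 2: φ1=-0.5768976, φ2=-0.3266349, Δφ=0.2502628, Δλ=0.5510249 rad; a=sin²(Δφ/2)+cosφ1·cosφ2·sin²(Δλ/2)=0.0743253163; c=2·atan2(√a, √(1-a))=0.552244189; dist=6371·c=3518.348 ≈ 3518.3 km; running total=13402.5 km
Leg 2 bearing: y=sinΔλ·cosφ2=0.49587869, x=cosφ1·sinφ2-sinφ1·cosφ2·cosΔλ=0.17119749; θ=atan2(y, x)=70.9532° ≈ 71.0°
Leg 3: φ1=-0.3266349, φ2=-0.9023125, Δφ=-0.5756777, Δλ=-1.8610446 rad; a=sin²(Δφ/2)+cosφ1·cosφ2·sin²(Δλ/2)=0.4581021040; c=2·atan2(√a, √(1-a))=1.486902158; dist=6371·c=9473.054 ≈ 9473.1 km; running total=22875.6 km
Leg 3 bearing: y=sinΔλ·cosφ2=-0.59387251, x=cosφ1·sinφ2-sinφ1·cosφ2·cosΔλ=-0.80018355; θ=atan2(y, x)=-143.4183° <0 so +360° → 216.5817° ≈ 216.6°
Leg 4: φ1=-0.9023125, φ2=-0.3569617, Δφ=0.5453508, Δλ=1.3939491 rad; a=sin²(Δφ/2)+cosφ1·cosφ2·sin²(Δλ/2)=0.3118079067; c=2·atan2(√a, √(1-a))=1.184905951; dist=6371·c=7549.036 ≈ 7549.0 km; running total=30424.6 km
Leg 4 bearing: y=sinΔλ·cosφ2=0.92234923, x=cosφ1·sinφ2-sinφ1·cosφ2·cosΔλ=-0.08721724; θ=atan2(y, x)=95.4018° ≈ 95.4°
Leg 5: φ1=-0.3569617, φ2=-0.7244565, Δφ=-0.3674948, Δλ=2.4566574 rad; a=sin²(Δφ/2)+cosφ1·cosφ2·sin²(Δλ/2)=0.6559130506; c=2·atan2(√a, √(1-a))=1.887910685; dist=6371·c=12027.879 ≈ 12027.9 km; running total=42452.5 km
Leg 5 bearing: y=sinΔλ·cosφ2=0.47374579, x=cosφ1·sinφ2-sinφ1·cosφ2·cosΔλ=-0.82360755; θ=atan2(y, x)=150.0921° ≈ 150.1°
Leg 6: φ1=-0.7244565, φ2=0.0407971, Δφ=0.7652536, Δλ=-4.1559379 rad; a=sin²(Δφ/2)+cosφ1·cosφ2·sin²(Δλ/2)=0.7111152674; c=2·atan2(√a, √(1-a))=2.006700873; dist=6371·c=12784.691 ≈ 12784.7 km; running total=55237.2 km
Leg 6 bearing: y=sinΔλ·cosφ2=0.84842834, x=cosφ1·sinφ2-sinφ1·cosφ2·cosΔλ=-0.31920327; θ=atan2(y, x)=110.6178° ≈ 110.6°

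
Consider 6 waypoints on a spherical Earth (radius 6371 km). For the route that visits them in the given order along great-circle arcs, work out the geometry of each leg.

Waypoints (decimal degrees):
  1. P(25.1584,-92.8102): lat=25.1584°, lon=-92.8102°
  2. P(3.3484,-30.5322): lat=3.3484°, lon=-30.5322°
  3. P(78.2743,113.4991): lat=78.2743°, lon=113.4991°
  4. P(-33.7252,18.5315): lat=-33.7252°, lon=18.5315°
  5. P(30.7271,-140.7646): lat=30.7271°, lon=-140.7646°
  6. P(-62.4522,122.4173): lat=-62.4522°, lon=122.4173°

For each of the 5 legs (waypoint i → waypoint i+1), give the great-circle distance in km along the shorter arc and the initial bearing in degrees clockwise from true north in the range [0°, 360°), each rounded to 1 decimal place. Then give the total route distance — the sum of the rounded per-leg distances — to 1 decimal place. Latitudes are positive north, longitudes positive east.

Leg 1: φ1=0.4390969, φ2=0.0584406, Δφ=-0.3806563, Δλ=1.0869562 rad; a=sin²(Δφ/2)+cosφ1·cosφ2·sin²(Δλ/2)=0.2774178067; c=2·atan2(√a, √(1-a))=1.109438494; dist=6371·c=7068.233 ≈ 7068.2 km; running total=7068.2 km
Leg 1 bearing: y=sinΔλ·cosφ2=0.88370386, x=cosφ1·sinφ2-sinφ1·cosφ2·cosΔλ=-0.14455500; θ=atan2(y, x)=99.2901° ≈ 99.3°
Leg 2: φ1=0.0584406, φ2=1.3661443, Δφ=1.3077037, Δλ=2.5138204 rad; a=sin²(Δφ/2)+cosφ1·cosφ2·sin²(Δλ/2)=0.5535048244; c=2·atan2(√a, √(1-a))=1.678011264; dist=6371·c=10690.610 ≈ 10690.6 km; running total=17758.8 km
Leg 2 bearing: y=sinΔλ·cosφ2=0.11936371, x=cosφ1·sinφ2-sinφ1·cosφ2·cosΔλ=0.98706699; θ=atan2(y, x)=6.8952° ≈ 6.9°
Leg 3: φ1=1.3661443, φ2=-0.5886158, Δφ=-1.9547600, Δλ=-1.6574973 rad; a=sin²(Δφ/2)+cosφ1·cosφ2·sin²(Δλ/2)=0.7791301723; c=2·atan2(√a, √(1-a))=2.163083829; dist=6371·c=13781.007 ≈ 13781.0 km; running total=31539.8 km
Leg 3 bearing: y=sinΔλ·cosφ2=-0.82858596, x=cosφ1·sinφ2-sinφ1·cosφ2·cosΔλ=-0.04231661; θ=atan2(y, x)=-92.9236° <0 so +360° → 267.0764° ≈ 267.1°
Leg 4: φ1=-0.5886158, φ2=0.5362891, Δφ=1.1249048, Δλ=-2.7802414 rad; a=sin²(Δφ/2)+cosφ1·cosφ2·sin²(Δλ/2)=0.9762299908; c=2·atan2(√a, √(1-a))=2.832007307; dist=6371·c=18042.719 ≈ 18042.7 km; running total=49582.5 km
Leg 4 bearing: y=sinΔλ·cosφ2=-0.30390549, x=cosφ1·sinφ2-sinφ1·cosφ2·cosΔλ=-0.02148107; θ=atan2(y, x)=-94.0431° <0 so +360° → 265.9569° ≈ 266.0°
Leg 5: φ1=0.5362891, φ2=-1.0899965, Δφ=-1.6262856, Δλ=4.5933907 rad; a=sin²(Δφ/2)+cosφ1·cosφ2·sin²(Δλ/2)=0.7501090979; c=2·atan2(√a, √(1-a))=2.094647071; dist=6371·c=13344.996 ≈ 13345.0 km; running total=62927.5 km
Leg 5 bearing: y=sinΔλ·cosφ2=-0.45921776, x=cosφ1·sinφ2-sinφ1·cosφ2·cosΔλ=-0.73409863; θ=atan2(y, x)=-147.9718° <0 so +360° → 212.0282° ≈ 212.0°

Leg 1: dist=7068.2 km, bearing=99.3°
Leg 2: dist=10690.6 km, bearing=6.9°
Leg 3: dist=13781.0 km, bearing=267.1°
Leg 4: dist=18042.7 km, bearing=266.0°
Leg 5: dist=13345.0 km, bearing=212.0°
Total: 62927.5 km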